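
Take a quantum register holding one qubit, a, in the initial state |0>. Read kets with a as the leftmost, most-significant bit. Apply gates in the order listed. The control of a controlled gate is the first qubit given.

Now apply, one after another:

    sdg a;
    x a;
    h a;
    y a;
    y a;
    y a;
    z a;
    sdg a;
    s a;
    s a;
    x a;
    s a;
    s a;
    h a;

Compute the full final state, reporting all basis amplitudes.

The resulting statevector has amplitude 1/2 - I/2 on |0>, 1/2 + I/2 on |1>.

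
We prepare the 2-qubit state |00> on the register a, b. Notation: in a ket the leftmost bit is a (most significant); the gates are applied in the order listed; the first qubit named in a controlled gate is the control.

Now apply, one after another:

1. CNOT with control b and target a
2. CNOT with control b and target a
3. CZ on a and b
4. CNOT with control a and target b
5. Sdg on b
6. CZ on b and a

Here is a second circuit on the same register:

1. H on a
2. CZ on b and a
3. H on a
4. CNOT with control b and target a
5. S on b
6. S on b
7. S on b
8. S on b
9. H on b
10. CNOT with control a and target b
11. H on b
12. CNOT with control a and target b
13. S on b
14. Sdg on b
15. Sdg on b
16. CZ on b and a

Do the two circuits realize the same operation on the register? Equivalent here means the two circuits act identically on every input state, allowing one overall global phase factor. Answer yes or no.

Yes: on every input state the two circuits agree up to one overall phase factor.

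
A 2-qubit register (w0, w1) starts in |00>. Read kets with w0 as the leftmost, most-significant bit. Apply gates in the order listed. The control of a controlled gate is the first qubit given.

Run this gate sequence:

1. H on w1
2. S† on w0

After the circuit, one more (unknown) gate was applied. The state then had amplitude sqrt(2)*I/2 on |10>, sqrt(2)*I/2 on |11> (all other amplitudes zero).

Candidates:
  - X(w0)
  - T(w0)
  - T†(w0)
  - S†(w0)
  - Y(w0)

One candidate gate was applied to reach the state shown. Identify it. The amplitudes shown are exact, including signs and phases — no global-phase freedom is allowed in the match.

It was Y(w0) that produced the state shown.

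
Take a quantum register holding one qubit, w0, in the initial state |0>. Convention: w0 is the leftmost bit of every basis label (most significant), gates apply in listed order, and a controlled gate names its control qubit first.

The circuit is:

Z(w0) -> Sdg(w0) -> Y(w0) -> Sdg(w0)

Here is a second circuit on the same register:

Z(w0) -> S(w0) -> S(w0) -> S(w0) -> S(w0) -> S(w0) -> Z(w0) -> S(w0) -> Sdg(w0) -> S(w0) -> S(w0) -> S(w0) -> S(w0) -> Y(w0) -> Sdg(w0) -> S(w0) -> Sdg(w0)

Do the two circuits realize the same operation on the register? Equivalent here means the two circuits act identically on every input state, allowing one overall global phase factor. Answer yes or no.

Yes: on every input state the two circuits agree up to one overall phase factor.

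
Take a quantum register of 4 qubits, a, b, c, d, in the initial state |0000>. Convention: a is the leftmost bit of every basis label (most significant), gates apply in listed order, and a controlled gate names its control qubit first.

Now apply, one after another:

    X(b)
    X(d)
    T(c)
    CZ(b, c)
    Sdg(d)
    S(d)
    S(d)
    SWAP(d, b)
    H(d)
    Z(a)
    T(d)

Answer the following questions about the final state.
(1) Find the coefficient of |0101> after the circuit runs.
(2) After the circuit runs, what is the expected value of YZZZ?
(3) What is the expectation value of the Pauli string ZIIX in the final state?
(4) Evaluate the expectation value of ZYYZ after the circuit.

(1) The final state's coefficient on |0101> equals -sqrt(2)*exp(3*I*pi/4)/2.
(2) The expectation value of YZZZ is 0.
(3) The expectation value of ZIIX is -sqrt(2)/2.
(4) The observable ZYYZ averages to 0.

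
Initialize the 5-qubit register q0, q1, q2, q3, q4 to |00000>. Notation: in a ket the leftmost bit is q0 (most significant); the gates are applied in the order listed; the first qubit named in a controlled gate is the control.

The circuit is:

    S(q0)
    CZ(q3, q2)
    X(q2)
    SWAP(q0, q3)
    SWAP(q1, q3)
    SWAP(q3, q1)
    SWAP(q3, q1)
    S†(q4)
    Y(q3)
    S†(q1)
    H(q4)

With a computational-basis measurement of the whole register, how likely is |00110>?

The probability of measuring |00110> is 1/2. Key observation: gates 6-7 undo each other exactly, leaving only the rest of the circuit to track.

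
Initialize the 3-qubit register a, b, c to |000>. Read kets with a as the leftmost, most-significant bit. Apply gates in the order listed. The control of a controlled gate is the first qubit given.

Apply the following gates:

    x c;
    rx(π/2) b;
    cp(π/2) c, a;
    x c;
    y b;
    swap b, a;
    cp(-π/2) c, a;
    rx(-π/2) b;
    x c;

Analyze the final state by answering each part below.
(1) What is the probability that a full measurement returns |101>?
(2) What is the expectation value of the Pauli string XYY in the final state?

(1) A full measurement returns |101> with probability 1/4.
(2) The expectation value of XYY is 0.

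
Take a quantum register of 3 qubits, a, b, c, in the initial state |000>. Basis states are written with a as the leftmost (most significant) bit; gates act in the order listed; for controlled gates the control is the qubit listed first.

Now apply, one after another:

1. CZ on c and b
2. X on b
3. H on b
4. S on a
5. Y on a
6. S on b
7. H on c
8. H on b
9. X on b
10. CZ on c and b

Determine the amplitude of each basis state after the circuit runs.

The resulting statevector has amplitude 0 on |000>, 0 on |001>, 0 on |010>, 0 on |011>, sqrt(2)*(-1 + I)/4 on |100>, sqrt(2)*(-1 + I)/4 on |101>, sqrt(2)*(1 + I)/4 on |110>, sqrt(2)*(-1 - I)/4 on |111>.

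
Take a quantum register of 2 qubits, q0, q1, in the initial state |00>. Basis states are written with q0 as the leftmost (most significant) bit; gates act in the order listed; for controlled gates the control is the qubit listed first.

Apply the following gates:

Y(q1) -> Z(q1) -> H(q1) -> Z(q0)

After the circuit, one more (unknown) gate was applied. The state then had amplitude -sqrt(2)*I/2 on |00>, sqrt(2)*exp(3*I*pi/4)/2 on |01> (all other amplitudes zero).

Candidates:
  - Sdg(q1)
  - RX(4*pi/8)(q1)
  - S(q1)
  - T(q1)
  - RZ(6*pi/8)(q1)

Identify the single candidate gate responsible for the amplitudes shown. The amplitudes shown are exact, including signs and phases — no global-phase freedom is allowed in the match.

It was T(q1) that produced the state shown.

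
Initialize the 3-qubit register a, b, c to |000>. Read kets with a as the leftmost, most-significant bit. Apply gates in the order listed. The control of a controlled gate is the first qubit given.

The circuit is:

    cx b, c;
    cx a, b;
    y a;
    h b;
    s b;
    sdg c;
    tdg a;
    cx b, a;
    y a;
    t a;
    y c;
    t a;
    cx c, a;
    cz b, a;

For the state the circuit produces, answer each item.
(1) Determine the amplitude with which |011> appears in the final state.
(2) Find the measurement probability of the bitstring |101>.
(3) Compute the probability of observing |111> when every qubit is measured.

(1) The final state's coefficient on |011> equals sqrt(2)*exp(I*pi/4)/2.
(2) The probability of measuring |101> is 1/2.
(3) A full measurement returns |111> with probability 0.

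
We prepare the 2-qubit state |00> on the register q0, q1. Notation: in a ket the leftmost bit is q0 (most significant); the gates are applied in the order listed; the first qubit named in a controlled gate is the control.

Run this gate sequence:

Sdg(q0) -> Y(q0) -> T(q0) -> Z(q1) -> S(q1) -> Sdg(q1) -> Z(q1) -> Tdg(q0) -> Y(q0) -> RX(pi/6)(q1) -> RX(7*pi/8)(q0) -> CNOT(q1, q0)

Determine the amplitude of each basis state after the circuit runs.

After the circuit, the state carries amplitude (sqrt(2) + sqrt(6))*sin(pi/16)/4 on |00>, (-sqrt(6) + sqrt(2))*cos(pi/16)/4 on |01>, -I*(sqrt(2) + sqrt(6))*cos(pi/16)/4 on |10>, I*(-sqrt(6) + sqrt(2))*sin(pi/16)/4 on |11>. Key observation: the block from step 2 through step 9 cancels to the identity and can be dropped.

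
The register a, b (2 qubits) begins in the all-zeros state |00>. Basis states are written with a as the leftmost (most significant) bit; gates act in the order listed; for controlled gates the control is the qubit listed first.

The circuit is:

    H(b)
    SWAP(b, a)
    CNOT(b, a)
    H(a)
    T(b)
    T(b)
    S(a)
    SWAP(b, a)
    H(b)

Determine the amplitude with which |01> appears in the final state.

The amplitude on |01> is sqrt(2)/2.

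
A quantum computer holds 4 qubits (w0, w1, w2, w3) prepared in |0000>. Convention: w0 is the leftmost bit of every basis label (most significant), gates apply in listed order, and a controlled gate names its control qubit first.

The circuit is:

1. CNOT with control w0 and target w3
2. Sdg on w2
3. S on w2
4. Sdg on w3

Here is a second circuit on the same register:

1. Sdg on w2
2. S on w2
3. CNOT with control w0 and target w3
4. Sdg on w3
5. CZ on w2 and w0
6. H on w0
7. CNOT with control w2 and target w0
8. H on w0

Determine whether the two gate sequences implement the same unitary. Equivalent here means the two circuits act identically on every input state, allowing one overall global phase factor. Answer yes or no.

Yes — the two circuits implement the same unitary up to a global phase.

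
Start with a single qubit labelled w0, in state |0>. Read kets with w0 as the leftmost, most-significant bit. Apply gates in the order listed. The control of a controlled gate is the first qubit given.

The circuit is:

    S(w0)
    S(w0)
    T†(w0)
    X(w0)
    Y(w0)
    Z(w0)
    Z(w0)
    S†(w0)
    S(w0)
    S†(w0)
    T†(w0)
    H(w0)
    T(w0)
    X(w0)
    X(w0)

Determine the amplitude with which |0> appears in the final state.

The amplitude on |0> is -sqrt(2)*I/2.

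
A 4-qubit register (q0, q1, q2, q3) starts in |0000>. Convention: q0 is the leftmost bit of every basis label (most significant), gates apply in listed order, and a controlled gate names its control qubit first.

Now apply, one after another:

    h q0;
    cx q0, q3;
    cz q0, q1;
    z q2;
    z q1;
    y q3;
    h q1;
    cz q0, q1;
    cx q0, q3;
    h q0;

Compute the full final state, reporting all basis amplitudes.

The final amplitudes are sqrt(2)*I/2 on |0101>, sqrt(2)*I/2 on |1001>, and 0 on every other basis state.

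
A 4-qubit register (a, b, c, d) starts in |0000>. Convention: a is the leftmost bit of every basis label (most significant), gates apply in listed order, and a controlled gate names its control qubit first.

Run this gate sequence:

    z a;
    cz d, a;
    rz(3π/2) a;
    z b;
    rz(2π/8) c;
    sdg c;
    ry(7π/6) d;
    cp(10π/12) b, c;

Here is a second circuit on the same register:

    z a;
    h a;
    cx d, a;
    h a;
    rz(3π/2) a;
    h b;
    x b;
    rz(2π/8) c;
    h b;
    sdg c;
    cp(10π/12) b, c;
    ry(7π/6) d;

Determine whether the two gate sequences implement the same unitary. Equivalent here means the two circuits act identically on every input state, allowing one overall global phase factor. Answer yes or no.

Yes: on every input state the two circuits agree up to one overall phase factor.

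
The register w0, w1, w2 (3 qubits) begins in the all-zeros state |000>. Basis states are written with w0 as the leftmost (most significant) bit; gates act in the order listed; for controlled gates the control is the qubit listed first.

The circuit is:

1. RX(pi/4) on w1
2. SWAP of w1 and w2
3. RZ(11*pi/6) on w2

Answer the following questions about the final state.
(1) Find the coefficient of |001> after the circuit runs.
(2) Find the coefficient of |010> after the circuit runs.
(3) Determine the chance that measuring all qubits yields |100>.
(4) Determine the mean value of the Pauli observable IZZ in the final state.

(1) The final state's coefficient on |001> equals sqrt(2 - sqrt(2))*exp(5*I*pi/12)/2.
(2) The amplitude on |010> is 0.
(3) Outcome |100> occurs with probability 0.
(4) The expectation value of IZZ is sqrt(2)/2.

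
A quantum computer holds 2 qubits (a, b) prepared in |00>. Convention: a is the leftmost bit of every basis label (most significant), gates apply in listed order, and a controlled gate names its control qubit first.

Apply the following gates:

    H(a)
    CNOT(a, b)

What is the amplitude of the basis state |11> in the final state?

|11> carries amplitude sqrt(2)/2 in the final state.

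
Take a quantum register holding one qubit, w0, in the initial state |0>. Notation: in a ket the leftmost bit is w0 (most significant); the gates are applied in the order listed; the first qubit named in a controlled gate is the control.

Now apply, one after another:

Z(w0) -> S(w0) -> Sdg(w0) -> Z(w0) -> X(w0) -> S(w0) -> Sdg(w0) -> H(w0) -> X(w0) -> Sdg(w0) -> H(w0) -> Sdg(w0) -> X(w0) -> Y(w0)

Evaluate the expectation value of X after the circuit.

The observable X averages to 1. Key observation: the block from step 1 through step 4 cancels to the identity and can be dropped.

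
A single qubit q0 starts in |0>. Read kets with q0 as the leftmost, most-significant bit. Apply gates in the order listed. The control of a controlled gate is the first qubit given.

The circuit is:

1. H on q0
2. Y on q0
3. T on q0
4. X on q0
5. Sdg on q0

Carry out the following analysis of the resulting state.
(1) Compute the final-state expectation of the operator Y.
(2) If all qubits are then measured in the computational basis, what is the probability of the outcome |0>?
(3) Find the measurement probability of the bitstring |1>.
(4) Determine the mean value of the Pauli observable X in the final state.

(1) The observable Y averages to sqrt(2)/2.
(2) Outcome |0> occurs with probability 1/2.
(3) The probability of measuring |1> is 1/2.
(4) The observable X averages to sqrt(2)/2.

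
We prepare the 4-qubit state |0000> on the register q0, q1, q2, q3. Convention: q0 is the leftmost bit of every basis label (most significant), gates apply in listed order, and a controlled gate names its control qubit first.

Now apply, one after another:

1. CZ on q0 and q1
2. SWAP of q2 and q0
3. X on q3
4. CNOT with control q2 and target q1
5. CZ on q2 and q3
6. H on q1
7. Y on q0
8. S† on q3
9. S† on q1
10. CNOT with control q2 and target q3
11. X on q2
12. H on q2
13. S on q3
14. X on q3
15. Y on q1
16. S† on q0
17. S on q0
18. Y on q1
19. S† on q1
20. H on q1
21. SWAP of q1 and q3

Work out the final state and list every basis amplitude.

The final amplitudes are sqrt(2)*I/2 on |1001>, -sqrt(2)*I/2 on |1011>, and 0 on every other basis state.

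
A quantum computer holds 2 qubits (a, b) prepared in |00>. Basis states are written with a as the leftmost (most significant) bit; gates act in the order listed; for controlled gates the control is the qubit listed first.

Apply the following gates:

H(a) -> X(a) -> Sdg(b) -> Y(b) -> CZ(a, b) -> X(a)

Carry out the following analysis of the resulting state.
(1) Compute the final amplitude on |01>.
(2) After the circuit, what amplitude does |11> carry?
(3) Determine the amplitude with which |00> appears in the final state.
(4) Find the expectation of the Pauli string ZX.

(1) The final state's coefficient on |01> equals -sqrt(2)*I/2.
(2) The final state's coefficient on |11> equals sqrt(2)*I/2.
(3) The amplitude on |00> is 0.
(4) In the final state, ZX has expectation 0.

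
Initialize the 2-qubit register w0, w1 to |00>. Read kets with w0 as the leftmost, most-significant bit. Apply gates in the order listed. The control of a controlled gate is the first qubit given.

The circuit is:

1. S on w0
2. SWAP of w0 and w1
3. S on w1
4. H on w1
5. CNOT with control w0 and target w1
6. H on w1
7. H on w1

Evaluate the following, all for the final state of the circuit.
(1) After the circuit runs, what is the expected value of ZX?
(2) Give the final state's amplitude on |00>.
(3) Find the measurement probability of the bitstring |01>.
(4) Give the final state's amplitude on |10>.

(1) The expectation value of ZX is 1. Key observation: gates 6-7 undo each other exactly, leaving only the rest of the circuit to track.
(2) The amplitude on |00> is sqrt(2)/2.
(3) Outcome |01> occurs with probability 1/2.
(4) The final state's coefficient on |10> equals 0.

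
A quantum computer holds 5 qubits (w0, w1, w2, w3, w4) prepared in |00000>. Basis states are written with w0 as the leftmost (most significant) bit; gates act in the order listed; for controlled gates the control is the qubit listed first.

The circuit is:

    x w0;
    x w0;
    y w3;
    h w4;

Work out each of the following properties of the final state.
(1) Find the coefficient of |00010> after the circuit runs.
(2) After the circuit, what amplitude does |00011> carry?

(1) The final state's coefficient on |00010> equals sqrt(2)*I/2. Key observation: the block from step 1 through step 2 cancels to the identity and can be dropped.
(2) The final state's coefficient on |00011> equals sqrt(2)*I/2.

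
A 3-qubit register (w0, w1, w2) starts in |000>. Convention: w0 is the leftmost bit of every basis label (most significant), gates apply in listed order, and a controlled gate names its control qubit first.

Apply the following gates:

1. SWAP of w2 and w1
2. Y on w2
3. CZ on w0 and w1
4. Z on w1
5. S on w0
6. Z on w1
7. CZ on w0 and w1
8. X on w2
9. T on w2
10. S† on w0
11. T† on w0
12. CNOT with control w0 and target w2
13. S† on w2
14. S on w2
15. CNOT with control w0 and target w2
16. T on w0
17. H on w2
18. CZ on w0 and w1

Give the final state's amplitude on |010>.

The amplitude on |010> is 0. Key observation: the block from step 11 through step 16 cancels to the identity and can be dropped.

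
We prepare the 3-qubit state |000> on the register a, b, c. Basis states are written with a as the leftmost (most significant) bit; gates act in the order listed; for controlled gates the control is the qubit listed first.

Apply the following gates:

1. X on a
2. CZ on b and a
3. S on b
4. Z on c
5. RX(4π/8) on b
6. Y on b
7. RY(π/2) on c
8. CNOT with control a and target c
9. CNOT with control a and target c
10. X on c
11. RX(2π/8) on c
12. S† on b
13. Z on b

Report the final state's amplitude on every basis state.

The final amplitudes are 0 on |000>, 0 on |001>, 0 on |010>, 0 on |011>, -sqrt(sqrt(2) + 2)/4 + I*sqrt(2 - sqrt(2))/4 on |100>, -sqrt(sqrt(2) + 2)/4 + I*sqrt(2 - sqrt(2))/4 on |101>, -sqrt(sqrt(2) + 2)/4 + I*sqrt(2 - sqrt(2))/4 on |110>, -sqrt(sqrt(2) + 2)/4 + I*sqrt(2 - sqrt(2))/4 on |111>.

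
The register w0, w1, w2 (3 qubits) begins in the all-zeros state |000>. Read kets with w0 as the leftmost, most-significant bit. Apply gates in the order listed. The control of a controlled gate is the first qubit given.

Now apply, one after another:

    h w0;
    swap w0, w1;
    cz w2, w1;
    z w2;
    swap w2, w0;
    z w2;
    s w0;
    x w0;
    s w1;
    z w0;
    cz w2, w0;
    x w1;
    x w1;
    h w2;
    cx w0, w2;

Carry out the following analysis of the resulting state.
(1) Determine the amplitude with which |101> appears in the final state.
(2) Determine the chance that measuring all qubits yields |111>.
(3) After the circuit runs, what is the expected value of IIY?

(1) The amplitude on |101> is -1/2. Key observation: the block from step 12 through step 13 cancels to the identity and can be dropped.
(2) Outcome |111> occurs with probability 1/4.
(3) In the final state, IIY has expectation 0.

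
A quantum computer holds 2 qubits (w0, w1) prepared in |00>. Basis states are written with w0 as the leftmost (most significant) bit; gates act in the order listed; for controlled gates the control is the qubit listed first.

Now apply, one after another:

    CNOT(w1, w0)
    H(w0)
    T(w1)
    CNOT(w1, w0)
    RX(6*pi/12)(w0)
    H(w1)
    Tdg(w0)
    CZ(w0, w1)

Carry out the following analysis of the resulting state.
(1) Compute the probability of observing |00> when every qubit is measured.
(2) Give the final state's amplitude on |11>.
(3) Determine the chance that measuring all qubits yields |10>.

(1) The probability of measuring |00> is 1/4.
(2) |11> carries amplitude sqrt(2)*(1 - I)*exp(3*I*pi/4)/4 in the final state.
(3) The probability of measuring |10> is 1/4.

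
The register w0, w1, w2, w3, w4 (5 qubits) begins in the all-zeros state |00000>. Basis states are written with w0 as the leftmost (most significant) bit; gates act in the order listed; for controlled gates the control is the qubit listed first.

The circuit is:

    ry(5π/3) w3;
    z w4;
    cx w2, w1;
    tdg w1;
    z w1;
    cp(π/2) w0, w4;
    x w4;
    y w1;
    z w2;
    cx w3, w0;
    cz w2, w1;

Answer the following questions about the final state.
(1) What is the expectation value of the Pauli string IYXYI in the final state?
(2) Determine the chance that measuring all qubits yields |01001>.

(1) The observable IYXYI averages to 0.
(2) Outcome |01001> occurs with probability 3/4.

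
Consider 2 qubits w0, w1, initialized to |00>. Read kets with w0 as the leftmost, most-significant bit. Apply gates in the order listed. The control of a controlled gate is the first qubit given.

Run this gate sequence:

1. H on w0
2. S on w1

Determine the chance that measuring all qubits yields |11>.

Outcome |11> occurs with probability 0.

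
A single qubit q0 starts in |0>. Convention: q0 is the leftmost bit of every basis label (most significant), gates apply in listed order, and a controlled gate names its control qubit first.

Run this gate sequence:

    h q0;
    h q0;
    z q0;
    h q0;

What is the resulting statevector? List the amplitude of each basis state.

The final amplitudes are sqrt(2)/2 on |0>, sqrt(2)/2 on |1>. Key observation: steps 1-2 multiply out to the identity, so the circuit reduces to the remaining gates.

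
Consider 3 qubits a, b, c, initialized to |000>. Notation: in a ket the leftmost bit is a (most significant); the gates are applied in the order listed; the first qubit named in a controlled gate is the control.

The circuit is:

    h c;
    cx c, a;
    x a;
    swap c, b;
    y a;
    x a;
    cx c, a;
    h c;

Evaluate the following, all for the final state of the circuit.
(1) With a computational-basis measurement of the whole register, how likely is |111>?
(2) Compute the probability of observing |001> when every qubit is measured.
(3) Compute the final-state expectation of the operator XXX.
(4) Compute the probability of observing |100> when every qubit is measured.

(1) The probability of measuring |111> is 0.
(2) The probability of measuring |001> is 0.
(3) The expectation value of XXX is -1.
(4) The probability of measuring |100> is 1/4.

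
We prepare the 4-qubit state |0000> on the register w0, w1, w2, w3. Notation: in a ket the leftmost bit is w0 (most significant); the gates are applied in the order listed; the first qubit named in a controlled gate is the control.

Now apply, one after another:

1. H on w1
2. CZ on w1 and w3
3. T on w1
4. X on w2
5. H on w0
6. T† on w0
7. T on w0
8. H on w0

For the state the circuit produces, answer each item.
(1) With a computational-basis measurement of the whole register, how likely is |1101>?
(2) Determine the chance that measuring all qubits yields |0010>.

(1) Outcome |1101> occurs with probability 0. Key observation: steps 5-8 multiply out to the identity, so the circuit reduces to the remaining gates.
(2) The probability of measuring |0010> is 1/2.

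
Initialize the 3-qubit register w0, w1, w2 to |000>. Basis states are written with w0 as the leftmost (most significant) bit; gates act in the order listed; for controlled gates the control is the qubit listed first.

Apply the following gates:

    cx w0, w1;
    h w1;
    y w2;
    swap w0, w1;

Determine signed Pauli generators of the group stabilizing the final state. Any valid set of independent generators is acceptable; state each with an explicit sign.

The final state is stabilized by the group generated by +XII, +IZI, -IIZ; other independent generating sets are equally valid.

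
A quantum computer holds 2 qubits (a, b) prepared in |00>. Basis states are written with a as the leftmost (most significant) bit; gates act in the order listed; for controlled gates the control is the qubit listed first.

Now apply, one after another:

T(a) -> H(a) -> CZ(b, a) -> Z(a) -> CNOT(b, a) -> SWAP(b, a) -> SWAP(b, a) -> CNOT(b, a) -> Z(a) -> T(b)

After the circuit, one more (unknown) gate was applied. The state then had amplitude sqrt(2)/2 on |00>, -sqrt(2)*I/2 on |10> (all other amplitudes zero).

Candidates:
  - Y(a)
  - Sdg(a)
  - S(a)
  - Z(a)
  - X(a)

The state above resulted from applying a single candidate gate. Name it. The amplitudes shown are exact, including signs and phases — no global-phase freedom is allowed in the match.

It was Sdg(a) that produced the state shown.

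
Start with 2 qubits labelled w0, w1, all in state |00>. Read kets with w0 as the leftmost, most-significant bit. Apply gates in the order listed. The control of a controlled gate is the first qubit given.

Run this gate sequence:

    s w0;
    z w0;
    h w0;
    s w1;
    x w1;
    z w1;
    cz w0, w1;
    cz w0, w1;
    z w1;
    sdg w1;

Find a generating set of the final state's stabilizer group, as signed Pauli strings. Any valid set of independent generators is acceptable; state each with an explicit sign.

The stabilizer group can be generated by +XI, -IZ, among other valid generating sets. Key observation: gates 6-9 undo each other exactly, leaving only the rest of the circuit to track.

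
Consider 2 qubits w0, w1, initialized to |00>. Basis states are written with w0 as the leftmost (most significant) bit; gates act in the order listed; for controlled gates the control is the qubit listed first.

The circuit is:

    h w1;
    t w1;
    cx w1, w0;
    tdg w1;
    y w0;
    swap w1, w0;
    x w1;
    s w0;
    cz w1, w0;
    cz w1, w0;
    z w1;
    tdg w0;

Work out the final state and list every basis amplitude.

After the circuit, the state carries amplitude sqrt(2)*I/2 on |00>, 0 on |01>, 0 on |10>, sqrt(2)*exp(3*I*pi/4)/2 on |11>. Key observation: gates 9-10 undo each other exactly, leaving only the rest of the circuit to track.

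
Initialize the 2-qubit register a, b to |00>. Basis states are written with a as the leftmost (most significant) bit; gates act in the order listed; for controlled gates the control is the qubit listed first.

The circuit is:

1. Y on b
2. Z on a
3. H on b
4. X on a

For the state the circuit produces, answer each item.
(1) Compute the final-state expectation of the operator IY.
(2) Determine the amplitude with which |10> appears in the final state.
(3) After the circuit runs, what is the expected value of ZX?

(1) In the final state, IY has expectation 0.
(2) |10> carries amplitude sqrt(2)*I/2 in the final state.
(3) The expectation value of ZX is 1.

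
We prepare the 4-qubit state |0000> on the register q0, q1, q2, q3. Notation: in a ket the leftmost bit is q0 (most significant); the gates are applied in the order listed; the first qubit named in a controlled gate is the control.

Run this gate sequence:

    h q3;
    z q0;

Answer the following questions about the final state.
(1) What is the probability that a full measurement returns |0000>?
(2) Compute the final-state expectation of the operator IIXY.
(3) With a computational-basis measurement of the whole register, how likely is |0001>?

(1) A full measurement returns |0000> with probability 1/2.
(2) The expectation value of IIXY is 0.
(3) Outcome |0001> occurs with probability 1/2.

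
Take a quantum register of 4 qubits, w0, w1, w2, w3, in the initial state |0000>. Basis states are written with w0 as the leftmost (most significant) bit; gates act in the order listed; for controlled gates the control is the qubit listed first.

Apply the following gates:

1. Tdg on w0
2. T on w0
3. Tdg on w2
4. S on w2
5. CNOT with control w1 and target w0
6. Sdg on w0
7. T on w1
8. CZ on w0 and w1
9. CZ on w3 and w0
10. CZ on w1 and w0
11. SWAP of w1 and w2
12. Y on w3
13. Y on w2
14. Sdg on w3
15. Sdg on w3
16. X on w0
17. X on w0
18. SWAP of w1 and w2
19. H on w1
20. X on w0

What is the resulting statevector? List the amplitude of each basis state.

The resulting statevector has amplitude sqrt(2)/2 on |1001>, -sqrt(2)/2 on |1101>, and 0 on every other basis state.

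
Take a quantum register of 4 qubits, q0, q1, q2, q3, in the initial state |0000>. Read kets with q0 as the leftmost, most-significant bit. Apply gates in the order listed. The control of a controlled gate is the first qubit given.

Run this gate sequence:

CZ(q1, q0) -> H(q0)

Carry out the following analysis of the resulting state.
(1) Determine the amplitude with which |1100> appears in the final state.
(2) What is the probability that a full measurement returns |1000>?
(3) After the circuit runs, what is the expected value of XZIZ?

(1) The amplitude on |1100> is 0.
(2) The probability of measuring |1000> is 1/2.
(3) The observable XZIZ averages to 1.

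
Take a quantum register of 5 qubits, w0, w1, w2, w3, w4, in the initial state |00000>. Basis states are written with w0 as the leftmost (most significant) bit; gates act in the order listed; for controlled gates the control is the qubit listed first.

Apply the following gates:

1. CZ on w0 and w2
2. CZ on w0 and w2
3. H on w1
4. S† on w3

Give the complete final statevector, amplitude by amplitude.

The resulting statevector has amplitude sqrt(2)/2 on |00000>, sqrt(2)/2 on |01000>, and 0 on every other basis state. Key observation: the block from step 1 through step 2 cancels to the identity and can be dropped.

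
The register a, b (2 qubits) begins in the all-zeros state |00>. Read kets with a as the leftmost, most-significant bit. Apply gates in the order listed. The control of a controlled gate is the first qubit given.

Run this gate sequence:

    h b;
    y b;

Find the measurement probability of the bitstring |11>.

A full measurement returns |11> with probability 0.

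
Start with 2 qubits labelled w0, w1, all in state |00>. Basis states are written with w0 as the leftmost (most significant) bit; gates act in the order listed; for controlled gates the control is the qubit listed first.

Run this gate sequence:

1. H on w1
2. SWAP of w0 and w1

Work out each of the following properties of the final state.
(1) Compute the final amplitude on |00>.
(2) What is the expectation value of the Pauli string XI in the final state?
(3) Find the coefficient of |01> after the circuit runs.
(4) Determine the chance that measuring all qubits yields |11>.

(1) The final state's coefficient on |00> equals sqrt(2)/2.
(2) The observable XI averages to 1.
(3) The final state's coefficient on |01> equals 0.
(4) The probability of measuring |11> is 0.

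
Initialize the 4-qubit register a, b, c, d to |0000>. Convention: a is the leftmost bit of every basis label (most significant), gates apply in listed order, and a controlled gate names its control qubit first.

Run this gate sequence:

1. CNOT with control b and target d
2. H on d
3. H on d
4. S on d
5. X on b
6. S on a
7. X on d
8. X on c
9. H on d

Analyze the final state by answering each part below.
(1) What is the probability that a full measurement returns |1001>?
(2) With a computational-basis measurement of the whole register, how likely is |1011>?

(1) The probability of measuring |1001> is 0. Key observation: steps 2-3 multiply out to the identity, so the circuit reduces to the remaining gates.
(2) Outcome |1011> occurs with probability 0.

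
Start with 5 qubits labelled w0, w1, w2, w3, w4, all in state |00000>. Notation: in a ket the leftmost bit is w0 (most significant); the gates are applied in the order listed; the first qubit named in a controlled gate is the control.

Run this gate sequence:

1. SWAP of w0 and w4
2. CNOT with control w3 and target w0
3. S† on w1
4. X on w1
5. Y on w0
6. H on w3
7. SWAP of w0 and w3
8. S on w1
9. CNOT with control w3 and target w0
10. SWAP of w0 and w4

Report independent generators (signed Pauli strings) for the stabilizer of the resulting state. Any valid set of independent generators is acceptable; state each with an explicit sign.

The stabilizer group can be generated by +IIIIX, +ZIIII, -IZIII, +IIZII, -IIIZI, among other valid generating sets.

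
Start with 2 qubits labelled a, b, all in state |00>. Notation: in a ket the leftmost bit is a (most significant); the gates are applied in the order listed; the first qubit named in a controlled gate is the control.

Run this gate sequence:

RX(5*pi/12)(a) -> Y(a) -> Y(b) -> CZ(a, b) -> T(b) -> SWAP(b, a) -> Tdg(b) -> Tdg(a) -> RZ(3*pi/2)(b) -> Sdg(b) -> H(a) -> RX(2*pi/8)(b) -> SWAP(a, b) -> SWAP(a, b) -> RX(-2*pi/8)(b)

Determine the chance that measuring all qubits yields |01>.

A full measurement returns |01> with probability -sqrt(2)/16 + sqrt(6)/16 + 1/4. Key observation: gates 12-15 undo each other exactly, leaving only the rest of the circuit to track.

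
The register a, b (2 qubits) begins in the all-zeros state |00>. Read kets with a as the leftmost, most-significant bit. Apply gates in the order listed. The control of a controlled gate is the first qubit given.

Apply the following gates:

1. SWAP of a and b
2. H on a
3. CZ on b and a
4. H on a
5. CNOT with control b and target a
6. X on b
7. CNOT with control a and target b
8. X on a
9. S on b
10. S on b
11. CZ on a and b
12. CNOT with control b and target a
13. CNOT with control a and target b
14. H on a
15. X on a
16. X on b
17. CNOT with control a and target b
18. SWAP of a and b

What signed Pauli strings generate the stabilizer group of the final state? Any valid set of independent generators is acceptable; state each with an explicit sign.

The final state is stabilized by the group generated by +XX, +ZZ; other independent generating sets are equally valid.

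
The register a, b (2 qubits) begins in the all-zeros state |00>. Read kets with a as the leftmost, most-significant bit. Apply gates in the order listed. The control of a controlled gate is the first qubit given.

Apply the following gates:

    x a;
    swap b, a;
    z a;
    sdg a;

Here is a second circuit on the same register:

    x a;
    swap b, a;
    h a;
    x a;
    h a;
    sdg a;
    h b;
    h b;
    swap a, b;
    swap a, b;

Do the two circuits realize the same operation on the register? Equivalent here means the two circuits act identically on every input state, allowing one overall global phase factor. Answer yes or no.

Yes: on every input state the two circuits agree up to one overall phase factor.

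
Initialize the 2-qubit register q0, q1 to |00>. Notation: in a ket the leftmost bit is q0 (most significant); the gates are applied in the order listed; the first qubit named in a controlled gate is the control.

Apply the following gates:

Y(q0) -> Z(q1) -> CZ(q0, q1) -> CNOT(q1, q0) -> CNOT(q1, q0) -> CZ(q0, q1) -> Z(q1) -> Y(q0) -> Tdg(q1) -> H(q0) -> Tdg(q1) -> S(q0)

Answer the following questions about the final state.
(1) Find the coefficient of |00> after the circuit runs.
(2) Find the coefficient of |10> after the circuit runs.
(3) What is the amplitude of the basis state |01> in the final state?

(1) |00> carries amplitude sqrt(2)/2 in the final state. Key observation: gates 1-8 undo each other exactly, leaving only the rest of the circuit to track.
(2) The amplitude on |10> is sqrt(2)*I/2.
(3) The amplitude on |01> is 0.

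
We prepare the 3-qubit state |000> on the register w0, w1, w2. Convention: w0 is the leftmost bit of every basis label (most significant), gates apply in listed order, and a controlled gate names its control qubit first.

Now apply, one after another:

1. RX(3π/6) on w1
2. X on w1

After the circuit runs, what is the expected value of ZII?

The expectation value of ZII is 1.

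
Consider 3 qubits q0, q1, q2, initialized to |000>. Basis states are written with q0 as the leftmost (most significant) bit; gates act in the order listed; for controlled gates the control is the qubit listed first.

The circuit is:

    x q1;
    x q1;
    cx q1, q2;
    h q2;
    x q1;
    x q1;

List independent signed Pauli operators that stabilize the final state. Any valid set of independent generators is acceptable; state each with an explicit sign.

The stabilizer group can be generated by +IIX, +ZII, +IZI, among other valid generating sets.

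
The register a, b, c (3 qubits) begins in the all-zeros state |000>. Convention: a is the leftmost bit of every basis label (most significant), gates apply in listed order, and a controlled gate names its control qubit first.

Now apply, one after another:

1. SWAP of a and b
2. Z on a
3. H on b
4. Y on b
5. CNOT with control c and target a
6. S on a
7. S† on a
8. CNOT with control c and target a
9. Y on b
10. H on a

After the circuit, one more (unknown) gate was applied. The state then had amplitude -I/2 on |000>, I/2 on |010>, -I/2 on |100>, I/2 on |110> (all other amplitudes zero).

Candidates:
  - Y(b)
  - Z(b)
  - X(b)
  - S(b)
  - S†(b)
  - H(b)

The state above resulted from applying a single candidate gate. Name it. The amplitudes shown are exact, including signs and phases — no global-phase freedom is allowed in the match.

The applied gate was Y(b). Key observation: steps 4-9 multiply out to the identity, so the circuit reduces to the remaining gates.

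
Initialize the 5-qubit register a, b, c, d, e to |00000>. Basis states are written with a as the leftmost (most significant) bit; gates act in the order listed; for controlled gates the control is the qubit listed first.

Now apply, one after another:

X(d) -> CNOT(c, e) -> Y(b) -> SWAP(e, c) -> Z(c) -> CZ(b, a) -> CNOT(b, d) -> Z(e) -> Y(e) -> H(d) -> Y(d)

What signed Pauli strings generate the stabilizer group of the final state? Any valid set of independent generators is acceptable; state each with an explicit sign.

One valid set of independent stabilizer generators is -IIIXI, +ZIIII, -IZIII, +IIZII, -IIIIZ (any independent generating set of the same group is equally correct).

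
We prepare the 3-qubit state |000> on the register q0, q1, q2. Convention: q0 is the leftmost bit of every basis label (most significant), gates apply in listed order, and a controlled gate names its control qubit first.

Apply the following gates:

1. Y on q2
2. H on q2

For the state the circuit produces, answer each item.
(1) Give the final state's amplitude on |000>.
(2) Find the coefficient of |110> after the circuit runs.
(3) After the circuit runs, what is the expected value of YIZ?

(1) The amplitude on |000> is sqrt(2)*I/2.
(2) The final state's coefficient on |110> equals 0.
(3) In the final state, YIZ has expectation 0.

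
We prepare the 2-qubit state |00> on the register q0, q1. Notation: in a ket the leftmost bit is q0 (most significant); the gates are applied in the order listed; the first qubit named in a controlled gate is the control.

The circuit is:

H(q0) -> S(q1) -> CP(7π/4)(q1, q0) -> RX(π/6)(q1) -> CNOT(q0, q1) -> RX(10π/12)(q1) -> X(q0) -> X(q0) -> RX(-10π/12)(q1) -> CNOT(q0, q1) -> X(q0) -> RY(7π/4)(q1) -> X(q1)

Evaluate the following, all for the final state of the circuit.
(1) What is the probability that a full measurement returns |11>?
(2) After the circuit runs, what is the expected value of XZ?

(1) The probability of measuring |11> is sqrt(6)/16 + 1/4. Key observation: gates 5-10 undo each other exactly, leaving only the rest of the circuit to track.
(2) The observable XZ averages to -sqrt(6)/4.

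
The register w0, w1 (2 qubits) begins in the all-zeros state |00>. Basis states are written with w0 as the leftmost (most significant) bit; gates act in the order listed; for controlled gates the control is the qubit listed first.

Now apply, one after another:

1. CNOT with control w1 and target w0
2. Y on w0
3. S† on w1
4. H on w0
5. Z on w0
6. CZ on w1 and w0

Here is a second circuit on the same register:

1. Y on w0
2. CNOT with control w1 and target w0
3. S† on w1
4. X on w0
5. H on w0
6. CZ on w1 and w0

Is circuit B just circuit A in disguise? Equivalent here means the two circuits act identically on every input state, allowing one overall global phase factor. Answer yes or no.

No — the two circuits implement different unitaries, even allowing a global phase.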